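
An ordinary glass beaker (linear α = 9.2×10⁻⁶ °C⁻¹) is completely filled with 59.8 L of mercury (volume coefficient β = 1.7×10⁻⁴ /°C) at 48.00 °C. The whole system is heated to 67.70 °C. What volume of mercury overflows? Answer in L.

The beaker also expands: β_container ≈ 3α = 2.76×10⁻⁵ /K
Net overflow = V₀(β_liq − 3α_cont)ΔT
β − 3α = 1.70×10⁻⁴ − 2.76×10⁻⁵ = 1.424×10⁻⁴ /K; ΔT = 19.70 K
ΔV = 59.8 × 1.424×10⁻⁴ × 19.70 = 0.168 L

0.168 L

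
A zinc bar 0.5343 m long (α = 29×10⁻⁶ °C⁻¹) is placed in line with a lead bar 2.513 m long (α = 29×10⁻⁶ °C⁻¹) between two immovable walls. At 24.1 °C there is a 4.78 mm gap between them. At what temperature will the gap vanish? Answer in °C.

Gap closes when ΔL₁ + ΔL₂ = 4.78 mm = 4.78×10⁻³ m
(α₁L₁ + α₂L₂)ΔT = g
α₁L₁ + α₂L₂ = 29×10⁻⁶×0.5343 + 29×10⁻⁶×2.513 = 8.83717×10⁻⁵ m/K
ΔT = 4.78×10⁻³ / 8.83717×10⁻⁵ = 54.090 K
T = 24.1 + 54.090 = 78.190 °C

T = 78.2 °C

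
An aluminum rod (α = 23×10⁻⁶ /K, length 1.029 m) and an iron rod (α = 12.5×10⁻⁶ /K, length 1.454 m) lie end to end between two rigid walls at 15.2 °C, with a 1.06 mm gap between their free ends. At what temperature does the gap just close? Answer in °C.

T = 40.5 °C

Gap closes when ΔL₁ + ΔL₂ = 1.06 mm = 1.06×10⁻³ m
(α₁L₁ + α₂L₂)ΔT = g
α₁L₁ + α₂L₂ = 23×10⁻⁶×1.029 + 12.5×10⁻⁶×1.454 = 4.1842×10⁻⁵ m/K
ΔT = 1.06×10⁻³ / 4.1842×10⁻⁵ = 25.333 K
T = 15.2 + 25.333 = 40.533 °C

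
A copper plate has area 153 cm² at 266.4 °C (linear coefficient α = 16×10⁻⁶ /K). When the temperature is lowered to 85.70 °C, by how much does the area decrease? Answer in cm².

Area coefficient ≈ 2α; |ΔT| = 180.70 K
ΔA = 2αA₀ΔT = 2(16×10⁻⁶)(153)(180.70) = 0.885 cm²

ΔA = 0.885 cm²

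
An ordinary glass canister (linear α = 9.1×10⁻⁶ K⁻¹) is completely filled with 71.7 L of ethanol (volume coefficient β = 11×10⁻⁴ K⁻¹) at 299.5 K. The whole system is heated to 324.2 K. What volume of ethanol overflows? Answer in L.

1.90 L

The canister also expands: β_container ≈ 3α = 2.73×10⁻⁵ /K
Net overflow = V₀(β_liq − 3α_cont)ΔT
β − 3α = 1.10×10⁻³ − 2.73×10⁻⁵ = 1.0727×10⁻³ /K; ΔT = 24.7 K
ΔV = 71.7 × 1.0727×10⁻³ × 24.7 = 1.90 L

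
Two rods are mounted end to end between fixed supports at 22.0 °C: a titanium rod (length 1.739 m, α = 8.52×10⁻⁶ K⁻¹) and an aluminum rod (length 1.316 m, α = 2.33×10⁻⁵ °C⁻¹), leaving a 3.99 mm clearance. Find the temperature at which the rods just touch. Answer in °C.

Gap closes when ΔL₁ + ΔL₂ = 3.99 mm = 3.99×10⁻³ m
(α₁L₁ + α₂L₂)ΔT = g
α₁L₁ + α₂L₂ = 8.52×10⁻⁶×1.739 + 2.33×10⁻⁵×1.316 = 4.547908×10⁻⁵ m/K
ΔT = 3.99×10⁻³ / 4.547908×10⁻⁵ = 87.73 K
T = 22.0 + 87.73 = 109.73 °C

T = 110 °C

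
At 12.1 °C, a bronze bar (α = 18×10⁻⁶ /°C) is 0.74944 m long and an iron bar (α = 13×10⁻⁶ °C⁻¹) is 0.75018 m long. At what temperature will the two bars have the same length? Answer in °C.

T = 210.1 °C

Equal length when α₁L₁ΔT − α₂L₂ΔT = L₂ − L₁ = 7.40×10⁻⁴ m
α₁L₁ = 1.348992×10⁻⁵, α₂L₂ = 9.75234×10⁻⁶ → Δ(αL) = 3.73758×10⁻⁶ m/K
ΔT = 7.40×10⁻⁴ / 3.73758×10⁻⁶ = 197.989 K, so T = 12.1 + 197.989 = 210.089 °C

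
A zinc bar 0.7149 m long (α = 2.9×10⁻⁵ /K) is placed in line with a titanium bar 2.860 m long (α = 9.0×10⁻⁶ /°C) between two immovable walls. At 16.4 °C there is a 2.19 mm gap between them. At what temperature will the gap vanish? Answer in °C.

Gap closes when ΔL₁ + ΔL₂ = 2.19 mm = 2.19×10⁻³ m
(α₁L₁ + α₂L₂)ΔT = g
α₁L₁ + α₂L₂ = 2.9×10⁻⁵×0.7149 + 9.0×10⁻⁶×2.860 = 4.64721×10⁻⁵ m/K
ΔT = 2.19×10⁻³ / 4.64721×10⁻⁵ = 47.125 K
T = 16.4 + 47.125 = 63.525 °C

T = 63.5 °C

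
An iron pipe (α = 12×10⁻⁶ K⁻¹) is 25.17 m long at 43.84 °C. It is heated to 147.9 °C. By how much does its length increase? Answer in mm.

|ΔT| = |147.9 − 43.84| = 104.06 K
ΔL = αL₀ΔT = (12×10⁻⁶)(25.17)(104.06) = 3.14×10⁻² m

ΔL = 31.4 mm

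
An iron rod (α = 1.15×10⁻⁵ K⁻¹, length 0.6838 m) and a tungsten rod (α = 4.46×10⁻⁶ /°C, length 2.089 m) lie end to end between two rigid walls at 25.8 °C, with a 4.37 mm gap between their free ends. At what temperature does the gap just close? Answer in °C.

α₁L₁ = 7.8637×10⁻⁶ m/K, α₂L₂ = 9.31694×10⁻⁶ m/K → total 1.718064×10⁻⁵ m/K
ΔT = g/(α₁L₁+α₂L₂) = 4.37×10⁻³ / 1.718064×10⁻⁵ = 254.36 K
T = 25.8 + 254.36 = 280.16 °C

T = 280 °C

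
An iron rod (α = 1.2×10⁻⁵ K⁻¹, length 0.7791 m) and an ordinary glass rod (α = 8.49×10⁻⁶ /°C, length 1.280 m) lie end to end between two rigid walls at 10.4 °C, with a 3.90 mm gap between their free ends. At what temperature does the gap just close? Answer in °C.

α₁L₁ = 9.3492×10⁻⁶ m/K, α₂L₂ = 1.08672×10⁻⁵ m/K → total 2.02164×10⁻⁵ m/K
ΔT = g/(α₁L₁+α₂L₂) = 3.90×10⁻³ / 2.02164×10⁻⁵ = 192.91 K
T = 10.4 + 192.91 = 203.31 °C

T = 203 °C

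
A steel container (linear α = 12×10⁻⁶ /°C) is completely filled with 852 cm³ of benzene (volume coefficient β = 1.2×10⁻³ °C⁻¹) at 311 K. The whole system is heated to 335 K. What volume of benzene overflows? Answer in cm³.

23.8 cm³

The container also expands: β_container ≈ 3α = 3.6×10⁻⁵ /K
Net overflow = V₀(β_liq − 3α_cont)ΔT
β − 3α = 1.20×10⁻³ − 3.6×10⁻⁵ = 1.164×10⁻³ /K; ΔT = 24 K
ΔV = 852 × 1.164×10⁻³ × 24 = 23.8 cm³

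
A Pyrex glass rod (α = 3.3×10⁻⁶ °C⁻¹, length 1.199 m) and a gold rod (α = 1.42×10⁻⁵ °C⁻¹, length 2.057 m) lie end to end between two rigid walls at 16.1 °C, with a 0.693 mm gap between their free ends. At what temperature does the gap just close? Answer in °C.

Gap closes when ΔL₁ + ΔL₂ = 0.693 mm = 6.93×10⁻⁴ m
(α₁L₁ + α₂L₂)ΔT = g
α₁L₁ + α₂L₂ = 3.3×10⁻⁶×1.199 + 1.42×10⁻⁵×2.057 = 3.31661×10⁻⁵ m/K
ΔT = 6.93×10⁻⁴ / 3.31661×10⁻⁵ = 20.895 K
T = 16.1 + 20.895 = 36.995 °C

T = 37.0 °C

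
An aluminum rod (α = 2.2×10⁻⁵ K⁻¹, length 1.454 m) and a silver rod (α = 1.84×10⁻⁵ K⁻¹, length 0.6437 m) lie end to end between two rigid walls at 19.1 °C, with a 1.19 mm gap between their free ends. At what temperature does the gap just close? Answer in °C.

T = 46.2 °C

α₁L₁ = 3.1988×10⁻⁵ m/K, α₂L₂ = 1.184408×10⁻⁵ m/K → total 4.383208×10⁻⁵ m/K
ΔT = g/(α₁L₁+α₂L₂) = 1.19×10⁻³ / 4.383208×10⁻⁵ = 27.149 K
T = 19.1 + 27.149 = 46.249 °C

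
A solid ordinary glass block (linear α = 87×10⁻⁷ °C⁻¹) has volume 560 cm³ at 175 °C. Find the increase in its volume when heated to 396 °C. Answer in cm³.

Isotropic solid: β ≈ 3α = 2.6×10⁻⁵ /K; ΔT = 221 K
ΔV = 3αV₀ΔT = 3(87×10⁻⁷)(560)(221) = 3.23 cm³

ΔV = 3.23 cm³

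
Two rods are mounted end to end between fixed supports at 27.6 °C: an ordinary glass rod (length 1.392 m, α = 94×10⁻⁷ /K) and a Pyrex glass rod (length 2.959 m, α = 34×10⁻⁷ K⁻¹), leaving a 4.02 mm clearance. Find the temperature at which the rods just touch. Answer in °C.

T = 201 °C

Gap closes when ΔL₁ + ΔL₂ = 4.02 mm = 4.02×10⁻³ m
(α₁L₁ + α₂L₂)ΔT = g
α₁L₁ + α₂L₂ = 94×10⁻⁷×1.392 + 34×10⁻⁷×2.959 = 2.31454×10⁻⁵ m/K
ΔT = 4.02×10⁻³ / 2.31454×10⁻⁵ = 173.68 K
T = 27.6 + 173.68 = 201.28 °C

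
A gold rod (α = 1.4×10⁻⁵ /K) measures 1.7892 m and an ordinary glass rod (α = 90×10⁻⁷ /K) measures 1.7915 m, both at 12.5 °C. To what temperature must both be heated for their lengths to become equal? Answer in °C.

Equal length when α₁L₁ΔT − α₂L₂ΔT = L₂ − L₁ = 2.30×10⁻³ m
α₁L₁ = 2.50488×10⁻⁵, α₂L₂ = 1.61235×10⁻⁵ → Δ(αL) = 8.9253×10⁻⁶ m/K
ΔT = 2.30×10⁻³ / 8.9253×10⁻⁶ = 257.694 K, so T = 12.5 + 257.694 = 270.194 °C

T = 270.2 °C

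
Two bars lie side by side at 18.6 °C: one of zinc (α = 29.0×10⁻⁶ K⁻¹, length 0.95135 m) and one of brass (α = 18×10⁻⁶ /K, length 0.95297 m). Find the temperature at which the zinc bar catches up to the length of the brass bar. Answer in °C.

Equal length when α₁L₁ΔT − α₂L₂ΔT = L₂ − L₁ = 1.62×10⁻³ m
α₁L₁ = 2.758915×10⁻⁵, α₂L₂ = 1.715346×10⁻⁵ → Δ(αL) = 1.043569×10⁻⁵ m/K
ΔT = 1.62×10⁻³ / 1.043569×10⁻⁵ = 155.237 K, so T = 18.6 + 155.237 = 173.837 °C

T = 173.8 °C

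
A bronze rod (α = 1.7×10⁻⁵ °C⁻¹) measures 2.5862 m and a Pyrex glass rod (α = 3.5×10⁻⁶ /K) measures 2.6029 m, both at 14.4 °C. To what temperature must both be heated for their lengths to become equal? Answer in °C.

T = 493.5 °C

L₁(1 + α₁ΔT) = L₂(1 + α₂ΔT) ⇒ ΔT = (L₂ − L₁)/(α₁L₁ − α₂L₂)
L₂ − L₁ = 2.6029 − 2.5862 = 1.67×10⁻² m
α₁L₁ − α₂L₂ = 1.7×10⁻⁵×2.5862 − 3.5×10⁻⁶×2.6029 = 3.485525×10⁻⁵ m/K
ΔT = 1.67×10⁻² / 3.485525×10⁻⁵ = 479.124 K
T = 14.4 + 479.124 = 493.524 °C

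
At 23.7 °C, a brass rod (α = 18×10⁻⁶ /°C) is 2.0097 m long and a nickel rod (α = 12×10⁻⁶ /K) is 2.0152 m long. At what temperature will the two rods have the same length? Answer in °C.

T = 482.3 °C

Equal length when α₁L₁ΔT − α₂L₂ΔT = L₂ − L₁ = 5.50×10⁻³ m
α₁L₁ = 3.61746×10⁻⁵, α₂L₂ = 2.41824×10⁻⁵ → Δ(αL) = 1.19922×10⁻⁵ m/K
ΔT = 5.50×10⁻³ / 1.19922×10⁻⁵ = 458.631 K, so T = 23.7 + 458.631 = 482.331 °C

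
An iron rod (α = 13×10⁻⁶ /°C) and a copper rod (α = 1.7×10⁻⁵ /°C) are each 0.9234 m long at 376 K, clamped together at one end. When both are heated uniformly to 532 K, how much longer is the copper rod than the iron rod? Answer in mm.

ΔT = 156 K
iron: ΔL = 13×10⁻⁶ × 0.9234 m × 156 = 1.8727×10⁻³ m = 1.8727 mm
copper: ΔL = 1.7×10⁻⁵ × 0.9234 m × 156 = 2.4489×10⁻³ m = 2.4489 mm
difference = 2.4489 − 1.8727 = 0.5762 mm

0.576 mm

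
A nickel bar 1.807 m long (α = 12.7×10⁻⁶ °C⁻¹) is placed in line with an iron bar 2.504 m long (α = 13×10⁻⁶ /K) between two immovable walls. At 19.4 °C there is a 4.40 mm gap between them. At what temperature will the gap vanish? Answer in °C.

Gap closes when ΔL₁ + ΔL₂ = 4.40 mm = 4.40×10⁻³ m
(α₁L₁ + α₂L₂)ΔT = g
α₁L₁ + α₂L₂ = 12.7×10⁻⁶×1.807 + 13×10⁻⁶×2.504 = 5.55009×10⁻⁵ m/K
ΔT = 4.40×10⁻³ / 5.55009×10⁻⁵ = 79.278 K
T = 19.4 + 79.278 = 98.678 °C

T = 98.7 °C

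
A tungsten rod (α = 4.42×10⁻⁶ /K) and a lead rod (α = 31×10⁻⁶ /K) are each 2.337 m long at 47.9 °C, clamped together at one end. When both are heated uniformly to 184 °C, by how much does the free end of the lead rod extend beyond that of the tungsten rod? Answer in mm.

ΔT = 136.1 K
tungsten: ΔL = 4.42×10⁻⁶ × 2.337 m × 136.1 = 1.4059×10⁻³ m = 1.4059 mm
lead: ΔL = 31×10⁻⁶ × 2.337 m × 136.1 = 9.8600×10⁻³ m = 9.8600 mm
difference = 9.8600 − 1.4059 = 8.4541 mm

8.45 mm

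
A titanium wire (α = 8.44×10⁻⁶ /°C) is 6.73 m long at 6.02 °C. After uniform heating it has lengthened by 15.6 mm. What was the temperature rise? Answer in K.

ΔT = 275 K

ΔL = αL₀ΔT ⇒ ΔT = ΔL / (αL₀)
ΔT = 15.6×10⁻³ m / (8.44×10⁻⁶ × 6.73 m) = 274.64 K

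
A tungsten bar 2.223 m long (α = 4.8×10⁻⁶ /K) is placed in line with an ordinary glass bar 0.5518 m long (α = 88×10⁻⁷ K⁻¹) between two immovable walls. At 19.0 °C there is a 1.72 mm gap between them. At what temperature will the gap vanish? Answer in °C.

T = 130 °C

α₁L₁ = 1.06704×10⁻⁵ m/K, α₂L₂ = 4.85584×10⁻⁶ m/K → total 1.552624×10⁻⁵ m/K
ΔT = g/(α₁L₁+α₂L₂) = 1.72×10⁻³ / 1.552624×10⁻⁵ = 110.78 K
T = 19.0 + 110.78 = 129.78 °C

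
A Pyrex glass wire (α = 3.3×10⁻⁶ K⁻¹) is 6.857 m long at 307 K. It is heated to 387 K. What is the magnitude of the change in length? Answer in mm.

ΔL = 1.81 mm

|ΔT| = |387 − 307| = 80 K
ΔL = αL₀ΔT = (3.3×10⁻⁶)(6.857)(80) = 1.81×10⁻³ m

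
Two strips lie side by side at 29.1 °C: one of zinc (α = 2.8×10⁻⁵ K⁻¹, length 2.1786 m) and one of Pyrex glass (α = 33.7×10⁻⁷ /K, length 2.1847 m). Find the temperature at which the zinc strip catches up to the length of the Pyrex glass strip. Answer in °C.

T = 142.8 °C

Equal length when α₁L₁ΔT − α₂L₂ΔT = L₂ − L₁ = 6.10×10⁻³ m
α₁L₁ = 6.10008×10⁻⁵, α₂L₂ = 7.362439×10⁻⁶ → Δ(αL) = 5.3638361×10⁻⁵ m/K
ΔT = 6.10×10⁻³ / 5.3638361×10⁻⁵ = 113.725 K, so T = 29.1 + 113.725 = 142.825 °C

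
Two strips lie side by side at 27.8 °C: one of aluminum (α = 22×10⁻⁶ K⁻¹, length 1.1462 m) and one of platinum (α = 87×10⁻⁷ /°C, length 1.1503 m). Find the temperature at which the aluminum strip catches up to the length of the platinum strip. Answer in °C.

L₁(1 + α₁ΔT) = L₂(1 + α₂ΔT) ⇒ ΔT = (L₂ − L₁)/(α₁L₁ − α₂L₂)
L₂ − L₁ = 1.1503 − 1.1462 = 4.10×10⁻³ m
α₁L₁ − α₂L₂ = 22×10⁻⁶×1.1462 − 87×10⁻⁷×1.1503 = 1.520879×10⁻⁵ m/K
ΔT = 4.10×10⁻³ / 1.520879×10⁻⁵ = 269.581 K
T = 27.8 + 269.581 = 297.381 °C

T = 297.4 °C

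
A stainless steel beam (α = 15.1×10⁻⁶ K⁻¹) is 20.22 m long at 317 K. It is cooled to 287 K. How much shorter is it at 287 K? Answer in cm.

ΔL = 0.916 cm

|ΔT| = |287 − 317| = 30 K
ΔL = αL₀ΔT = (15.1×10⁻⁶)(20.22)(30) = 9.16×10⁻³ m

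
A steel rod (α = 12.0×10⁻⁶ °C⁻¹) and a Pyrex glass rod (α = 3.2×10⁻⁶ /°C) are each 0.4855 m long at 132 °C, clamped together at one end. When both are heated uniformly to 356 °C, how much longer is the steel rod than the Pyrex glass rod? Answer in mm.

0.957 mm

ΔT = 224 K
steel: ΔL = 12.0×10⁻⁶ × 0.4855 m × 224 = 1.3050×10⁻³ m = 1.3050 mm
Pyrex glass: ΔL = 3.2×10⁻⁶ × 0.4855 m × 224 = 3.4801×10⁻⁴ m = 0.34801 mm
difference = 1.3050 − 0.34801 = 0.95699 mm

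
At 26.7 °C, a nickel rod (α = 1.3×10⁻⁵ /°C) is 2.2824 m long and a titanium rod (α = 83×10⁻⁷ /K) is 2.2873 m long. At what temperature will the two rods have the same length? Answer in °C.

T = 485.2 °C

L₁(1 + α₁ΔT) = L₂(1 + α₂ΔT) ⇒ ΔT = (L₂ − L₁)/(α₁L₁ − α₂L₂)
L₂ − L₁ = 2.2873 − 2.2824 = 4.90×10⁻³ m
α₁L₁ − α₂L₂ = 1.3×10⁻⁵×2.2824 − 83×10⁻⁷×2.2873 = 1.068661×10⁻⁵ m/K
ΔT = 4.90×10⁻³ / 1.068661×10⁻⁵ = 458.518 K
T = 26.7 + 458.518 = 485.218 °C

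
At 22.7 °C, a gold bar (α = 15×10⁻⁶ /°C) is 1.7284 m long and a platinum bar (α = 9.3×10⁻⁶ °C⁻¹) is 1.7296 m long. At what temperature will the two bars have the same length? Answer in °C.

T = 144.6 °C

Equal length when α₁L₁ΔT − α₂L₂ΔT = L₂ − L₁ = 1.20×10⁻³ m
α₁L₁ = 2.5926×10⁻⁵, α₂L₂ = 1.608528×10⁻⁵ → Δ(αL) = 9.84072×10⁻⁶ m/K
ΔT = 1.20×10⁻³ / 9.84072×10⁻⁶ = 121.942 K, so T = 22.7 + 121.942 = 144.642 °C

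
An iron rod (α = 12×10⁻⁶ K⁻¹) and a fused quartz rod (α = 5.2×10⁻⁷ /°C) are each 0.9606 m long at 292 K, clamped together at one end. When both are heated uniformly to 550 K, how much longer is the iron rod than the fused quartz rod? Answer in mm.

ΔT = 258 K
iron: ΔL = 12×10⁻⁶ × 0.9606 m × 258 = 2.9740×10⁻³ m = 2.9740 mm
fused quartz: ΔL = 5.2×10⁻⁷ × 0.9606 m × 258 = 1.2887×10⁻⁴ m = 0.12887 mm
difference = 2.9740 − 0.12887 = 2.84513 mm

2.85 mm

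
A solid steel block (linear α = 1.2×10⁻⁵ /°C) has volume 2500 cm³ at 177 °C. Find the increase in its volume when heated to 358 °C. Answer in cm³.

Isotropic solid: β ≈ 3α = 3.6×10⁻⁵ /K; ΔT = 181 K
ΔV = 3αV₀ΔT = 3(1.2×10⁻⁵)(2500)(181) = 16.3 cm³

ΔV = 16.3 cm³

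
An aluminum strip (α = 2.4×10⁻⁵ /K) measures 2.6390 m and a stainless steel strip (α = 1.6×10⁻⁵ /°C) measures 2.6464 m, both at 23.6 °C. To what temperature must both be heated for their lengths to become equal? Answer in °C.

Equal length when α₁L₁ΔT − α₂L₂ΔT = L₂ − L₁ = 7.40×10⁻³ m
α₁L₁ = 6.3336×10⁻⁵, α₂L₂ = 4.23424×10⁻⁵ → Δ(αL) = 2.09936×10⁻⁵ m/K
ΔT = 7.40×10⁻³ / 2.09936×10⁻⁵ = 352.488 K, so T = 23.6 + 352.488 = 376.088 °C

T = 376.1 °C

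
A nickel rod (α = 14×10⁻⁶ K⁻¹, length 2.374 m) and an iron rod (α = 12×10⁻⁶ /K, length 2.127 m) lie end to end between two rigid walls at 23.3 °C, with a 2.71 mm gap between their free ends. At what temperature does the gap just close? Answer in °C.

T = 69.4 °C

Gap closes when ΔL₁ + ΔL₂ = 2.71 mm = 2.71×10⁻³ m
(α₁L₁ + α₂L₂)ΔT = g
α₁L₁ + α₂L₂ = 14×10⁻⁶×2.374 + 12×10⁻⁶×2.127 = 5.876×10⁻⁵ m/K
ΔT = 2.71×10⁻³ / 5.876×10⁻⁵ = 46.120 K
T = 23.3 + 46.120 = 69.420 °C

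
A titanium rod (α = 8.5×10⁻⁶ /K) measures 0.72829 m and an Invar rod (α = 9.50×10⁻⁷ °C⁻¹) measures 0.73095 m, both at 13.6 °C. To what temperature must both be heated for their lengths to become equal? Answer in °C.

T = 497.6 °C

L₁(1 + α₁ΔT) = L₂(1 + α₂ΔT) ⇒ ΔT = (L₂ − L₁)/(α₁L₁ − α₂L₂)
L₂ − L₁ = 0.73095 − 0.72829 = 2.66×10⁻³ m
α₁L₁ − α₂L₂ = 8.5×10⁻⁶×0.72829 − 9.50×10⁻⁷×0.73095 = 5.4960625×10⁻⁶ m/K
ΔT = 2.66×10⁻³ / 5.4960625×10⁻⁶ = 483.983 K
T = 13.6 + 483.983 = 497.583 °C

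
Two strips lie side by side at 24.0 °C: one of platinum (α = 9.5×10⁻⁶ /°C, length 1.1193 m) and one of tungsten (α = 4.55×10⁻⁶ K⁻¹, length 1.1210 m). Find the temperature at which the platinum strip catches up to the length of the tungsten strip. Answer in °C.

T = 331.3 °C

Equal length when α₁L₁ΔT − α₂L₂ΔT = L₂ − L₁ = 1.70×10⁻³ m
α₁L₁ = 1.063335×10⁻⁵, α₂L₂ = 5.10055×10⁻⁶ → Δ(αL) = 5.5328×10⁻⁶ m/K
ΔT = 1.70×10⁻³ / 5.5328×10⁻⁶ = 307.259 K, so T = 24.0 + 307.259 = 331.259 °C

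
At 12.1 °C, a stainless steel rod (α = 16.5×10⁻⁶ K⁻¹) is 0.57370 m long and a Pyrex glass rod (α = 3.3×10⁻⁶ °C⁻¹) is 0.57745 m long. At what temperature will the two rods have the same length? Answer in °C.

Equal length when α₁L₁ΔT − α₂L₂ΔT = L₂ − L₁ = 3.75×10⁻³ m
α₁L₁ = 9.46605×10⁻⁶, α₂L₂ = 1.905585×10⁻⁶ → Δ(αL) = 7.560465×10⁻⁶ m/K
ΔT = 3.75×10⁻³ / 7.560465×10⁻⁶ = 496.001 K, so T = 12.1 + 496.001 = 508.101 °C

T = 508.1 °C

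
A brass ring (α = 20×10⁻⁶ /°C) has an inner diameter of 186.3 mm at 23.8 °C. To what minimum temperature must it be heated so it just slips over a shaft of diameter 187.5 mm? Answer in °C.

Required Δd = 187.5 − 186.3 = 1.2 mm
Δd = αd₀ΔT ⇒ ΔT = Δd/(αd₀) = 1.2 / (20×10⁻⁶ × 186.3) = 322.06 K
T_min = 23.8 + 322.06 = 345.86 °C

T = 346 °C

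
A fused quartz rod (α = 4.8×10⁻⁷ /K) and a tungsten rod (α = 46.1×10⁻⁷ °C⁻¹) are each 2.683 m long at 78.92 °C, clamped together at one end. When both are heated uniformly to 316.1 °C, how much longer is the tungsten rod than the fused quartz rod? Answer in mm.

ΔT = 237.18 K
fused quartz: ΔL = 4.8×10⁻⁷ × 2.683 m × 237.18 = 3.0545×10⁻⁴ m = 0.30545 mm
tungsten: ΔL = 46.1×10⁻⁷ × 2.683 m × 237.18 = 2.9336×10⁻³ m = 2.9336 mm
difference = 2.9336 − 0.30545 = 2.62815 mm

2.63 mm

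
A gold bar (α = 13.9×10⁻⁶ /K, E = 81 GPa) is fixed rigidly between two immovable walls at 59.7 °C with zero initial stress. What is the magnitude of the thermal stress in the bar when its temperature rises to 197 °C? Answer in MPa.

Fully constrained: the free strain ε = αΔT is blocked, so σ = Eε = EαΔT.
|ΔT| = 137.3 K
σ = 81.0×10⁹ × 13.9×10⁻⁶ × 137.3 = 1.55×10⁸ Pa

σ = 155 MPa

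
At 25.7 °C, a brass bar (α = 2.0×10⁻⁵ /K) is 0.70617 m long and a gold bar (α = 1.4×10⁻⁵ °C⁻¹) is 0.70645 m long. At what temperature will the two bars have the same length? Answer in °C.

L₁(1 + α₁ΔT) = L₂(1 + α₂ΔT) ⇒ ΔT = (L₂ − L₁)/(α₁L₁ − α₂L₂)
L₂ − L₁ = 0.70645 − 0.70617 = 2.80×10⁻⁴ m
α₁L₁ − α₂L₂ = 2.0×10⁻⁵×0.70617 − 1.4×10⁻⁵×0.70645 = 4.2331×10⁻⁶ m/K
ΔT = 2.80×10⁻⁴ / 4.2331×10⁻⁶ = 66.1454 K
T = 25.7 + 66.1454 = 91.8454 °C

T = 91.85 °C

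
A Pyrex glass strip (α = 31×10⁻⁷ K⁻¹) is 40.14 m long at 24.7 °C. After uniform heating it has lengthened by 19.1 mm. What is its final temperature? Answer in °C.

T = 178 °C

ΔL = αL₀ΔT ⇒ ΔT = ΔL / (αL₀)
ΔT = 19.1×10⁻³ m / (31×10⁻⁷ × 40.14 m) = 153.50 K
T = 24.7 + 153.50 = 178.20 °C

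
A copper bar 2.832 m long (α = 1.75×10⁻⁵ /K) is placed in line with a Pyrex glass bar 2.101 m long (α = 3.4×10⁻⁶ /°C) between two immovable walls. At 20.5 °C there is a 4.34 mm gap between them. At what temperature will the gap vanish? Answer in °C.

Gap closes when ΔL₁ + ΔL₂ = 4.34 mm = 4.34×10⁻³ m
(α₁L₁ + α₂L₂)ΔT = g
α₁L₁ + α₂L₂ = 1.75×10⁻⁵×2.832 + 3.4×10⁻⁶×2.101 = 5.67034×10⁻⁵ m/K
ΔT = 4.34×10⁻³ / 5.67034×10⁻⁵ = 76.539 K
T = 20.5 + 76.539 = 97.039 °C

T = 97.0 °C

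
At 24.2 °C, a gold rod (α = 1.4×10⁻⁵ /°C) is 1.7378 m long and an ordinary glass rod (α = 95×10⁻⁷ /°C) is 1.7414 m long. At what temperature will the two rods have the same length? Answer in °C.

T = 486.6 °C

L₁(1 + α₁ΔT) = L₂(1 + α₂ΔT) ⇒ ΔT = (L₂ − L₁)/(α₁L₁ − α₂L₂)
L₂ − L₁ = 1.7414 − 1.7378 = 3.60×10⁻³ m
α₁L₁ − α₂L₂ = 1.4×10⁻⁵×1.7378 − 95×10⁻⁷×1.7414 = 7.7859×10⁻⁶ m/K
ΔT = 3.60×10⁻³ / 7.7859×10⁻⁶ = 462.374 K
T = 24.2 + 462.374 = 486.574 °C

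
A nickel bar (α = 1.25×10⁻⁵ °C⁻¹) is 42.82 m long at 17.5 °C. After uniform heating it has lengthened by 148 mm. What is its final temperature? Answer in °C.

T = 294 °C

ΔL = αL₀ΔT ⇒ ΔT = ΔL / (αL₀)
ΔT = 148×10⁻³ m / (1.25×10⁻⁵ × 42.82 m) = 276.51 K
T = 17.5 + 276.51 = 294.01 °C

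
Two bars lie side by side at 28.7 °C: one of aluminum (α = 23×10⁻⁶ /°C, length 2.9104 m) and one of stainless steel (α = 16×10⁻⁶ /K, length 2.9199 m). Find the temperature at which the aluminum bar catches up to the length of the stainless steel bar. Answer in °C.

L₁(1 + α₁ΔT) = L₂(1 + α₂ΔT) ⇒ ΔT = (L₂ − L₁)/(α₁L₁ − α₂L₂)
L₂ − L₁ = 2.9199 − 2.9104 = 9.50×10⁻³ m
α₁L₁ − α₂L₂ = 23×10⁻⁶×2.9104 − 16×10⁻⁶×2.9199 = 2.02208×10⁻⁵ m/K
ΔT = 9.50×10⁻³ / 2.02208×10⁻⁵ = 469.813 K
T = 28.7 + 469.813 = 498.513 °C

T = 498.5 °C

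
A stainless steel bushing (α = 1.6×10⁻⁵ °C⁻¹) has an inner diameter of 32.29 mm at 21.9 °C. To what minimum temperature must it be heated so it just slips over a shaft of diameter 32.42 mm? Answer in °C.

Required Δd = 32.42 − 32.29 = 0.13 mm
Δd = αd₀ΔT ⇒ ΔT = Δd/(αd₀) = 0.13 / (1.6×10⁻⁵ × 32.29) = 251.63 K
T_min = 21.9 + 251.63 = 273.53 °C

T = 274 °C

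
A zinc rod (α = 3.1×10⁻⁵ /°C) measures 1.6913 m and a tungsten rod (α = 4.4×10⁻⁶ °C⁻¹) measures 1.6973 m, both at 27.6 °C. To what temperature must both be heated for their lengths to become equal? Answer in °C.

L₁(1 + α₁ΔT) = L₂(1 + α₂ΔT) ⇒ ΔT = (L₂ − L₁)/(α₁L₁ − α₂L₂)
L₂ − L₁ = 1.6973 − 1.6913 = 6.00×10⁻³ m
α₁L₁ − α₂L₂ = 3.1×10⁻⁵×1.6913 − 4.4×10⁻⁶×1.6973 = 4.496218×10⁻⁵ m/K
ΔT = 6.00×10⁻³ / 4.496218×10⁻⁵ = 133.445 K
T = 27.6 + 133.445 = 161.045 °C

T = 161.0 °C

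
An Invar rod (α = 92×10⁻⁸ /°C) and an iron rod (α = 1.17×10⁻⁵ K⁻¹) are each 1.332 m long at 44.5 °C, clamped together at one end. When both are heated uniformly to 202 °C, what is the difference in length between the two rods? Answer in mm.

2.26 mm

ΔT = 157.5 K
Invar: ΔL = 92×10⁻⁸ × 1.332 m × 157.5 = 1.9301×10⁻⁴ m = 0.19301 mm
iron: ΔL = 1.17×10⁻⁵ × 1.332 m × 157.5 = 2.4545×10⁻³ m = 2.4545 mm
difference = 2.4545 − 0.19301 = 2.26149 mm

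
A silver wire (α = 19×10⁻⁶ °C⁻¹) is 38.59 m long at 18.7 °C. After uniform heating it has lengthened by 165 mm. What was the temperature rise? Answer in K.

ΔT = 225 K

ΔL = αL₀ΔT ⇒ ΔT = ΔL / (αL₀)
ΔT = 165×10⁻³ m / (19×10⁻⁶ × 38.59 m) = 225.04 K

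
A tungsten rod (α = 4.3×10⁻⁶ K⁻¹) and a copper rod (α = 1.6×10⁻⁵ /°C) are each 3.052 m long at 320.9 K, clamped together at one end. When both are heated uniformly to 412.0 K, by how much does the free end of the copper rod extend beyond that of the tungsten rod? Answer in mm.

ΔT = 91.1 K
tungsten: ΔL = 4.3×10⁻⁶ × 3.052 m × 91.1 = 1.1956×10⁻³ m = 1.1956 mm
copper: ΔL = 1.6×10⁻⁵ × 3.052 m × 91.1 = 4.4486×10⁻³ m = 4.4486 mm
difference = 4.4486 − 1.1956 = 3.2530 mm

3.25 mm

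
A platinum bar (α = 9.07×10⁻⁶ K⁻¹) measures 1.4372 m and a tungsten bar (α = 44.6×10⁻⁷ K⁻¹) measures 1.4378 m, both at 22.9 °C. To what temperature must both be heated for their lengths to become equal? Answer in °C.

T = 113.5 °C

L₁(1 + α₁ΔT) = L₂(1 + α₂ΔT) ⇒ ΔT = (L₂ − L₁)/(α₁L₁ − α₂L₂)
L₂ − L₁ = 1.4378 − 1.4372 = 6.00×10⁻⁴ m
α₁L₁ − α₂L₂ = 9.07×10⁻⁶×1.4372 − 44.6×10⁻⁷×1.4378 = 6.622816×10⁻⁶ m/K
ΔT = 6.00×10⁻⁴ / 6.622816×10⁻⁶ = 90.596 K
T = 22.9 + 90.596 = 113.496 °C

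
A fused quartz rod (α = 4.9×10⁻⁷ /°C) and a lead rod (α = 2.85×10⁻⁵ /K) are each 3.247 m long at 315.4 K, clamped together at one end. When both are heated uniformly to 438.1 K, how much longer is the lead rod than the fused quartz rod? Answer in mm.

ΔT = 122.7 K
fused quartz: ΔL = 4.9×10⁻⁷ × 3.247 m × 122.7 = 1.9522×10⁻⁴ m = 0.19522 mm
lead: ΔL = 2.85×10⁻⁵ × 3.247 m × 122.7 = 1.1355×10⁻² m = 11.355 mm
difference = 11.355 − 0.19522 = 11.15978 mm

11.2 mm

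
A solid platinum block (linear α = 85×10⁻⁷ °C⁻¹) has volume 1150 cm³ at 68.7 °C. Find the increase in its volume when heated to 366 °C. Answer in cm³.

Isotropic solid: β ≈ 3α = 2.5×10⁻⁵ /K; ΔT = 297.3 K
ΔV = 3αV₀ΔT = 3(85×10⁻⁷)(1150)(297.3) = 8.72 cm³

ΔV = 8.72 cm³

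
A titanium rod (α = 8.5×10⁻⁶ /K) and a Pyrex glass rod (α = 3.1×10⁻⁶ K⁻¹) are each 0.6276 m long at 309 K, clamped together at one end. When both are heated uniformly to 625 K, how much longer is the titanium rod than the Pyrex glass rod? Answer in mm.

1.07 mm

ΔT = 316 K
titanium: ΔL = 8.5×10⁻⁶ × 0.6276 m × 316 = 1.6857×10⁻³ m = 1.6857 mm
Pyrex glass: ΔL = 3.1×10⁻⁶ × 0.6276 m × 316 = 6.1480×10⁻⁴ m = 0.61480 mm
difference = 1.6857 − 0.61480 = 1.0709 mm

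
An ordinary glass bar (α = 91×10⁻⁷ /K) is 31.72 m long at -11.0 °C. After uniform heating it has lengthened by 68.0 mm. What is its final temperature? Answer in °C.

ΔL = αL₀ΔT ⇒ ΔT = ΔL / (αL₀)
ΔT = 68.0×10⁻³ m / (91×10⁻⁷ × 31.72 m) = 235.58 K
T = -11.0 + 235.58 = 224.58 °C

T = 225 °C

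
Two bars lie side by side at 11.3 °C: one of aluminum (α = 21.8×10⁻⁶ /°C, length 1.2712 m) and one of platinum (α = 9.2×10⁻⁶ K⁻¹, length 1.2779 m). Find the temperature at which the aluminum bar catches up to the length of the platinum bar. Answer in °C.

T = 431.2 °C

Equal length when α₁L₁ΔT − α₂L₂ΔT = L₂ − L₁ = 6.70×10⁻³ m
α₁L₁ = 2.771216×10⁻⁵, α₂L₂ = 1.175668×10⁻⁵ → Δ(αL) = 1.595548×10⁻⁵ m/K
ΔT = 6.70×10⁻³ / 1.595548×10⁻⁵ = 419.918 K, so T = 11.3 + 419.918 = 431.218 °C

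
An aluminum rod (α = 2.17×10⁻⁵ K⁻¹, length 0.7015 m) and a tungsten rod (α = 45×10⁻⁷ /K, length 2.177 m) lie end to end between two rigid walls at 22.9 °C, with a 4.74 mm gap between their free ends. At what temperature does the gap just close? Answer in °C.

Gap closes when ΔL₁ + ΔL₂ = 4.74 mm = 4.74×10⁻³ m
(α₁L₁ + α₂L₂)ΔT = g
α₁L₁ + α₂L₂ = 2.17×10⁻⁵×0.7015 + 45×10⁻⁷×2.177 = 2.501905×10⁻⁵ m/K
ΔT = 4.74×10⁻³ / 2.501905×10⁻⁵ = 189.46 K
T = 22.9 + 189.46 = 212.36 °C

T = 212 °C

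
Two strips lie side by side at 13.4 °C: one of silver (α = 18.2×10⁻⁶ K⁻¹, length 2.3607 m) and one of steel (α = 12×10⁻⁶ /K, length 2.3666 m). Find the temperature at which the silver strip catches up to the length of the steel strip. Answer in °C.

L₁(1 + α₁ΔT) = L₂(1 + α₂ΔT) ⇒ ΔT = (L₂ − L₁)/(α₁L₁ − α₂L₂)
L₂ − L₁ = 2.3666 − 2.3607 = 5.90×10⁻³ m
α₁L₁ − α₂L₂ = 18.2×10⁻⁶×2.3607 − 12×10⁻⁶×2.3666 = 1.456554×10⁻⁵ m/K
ΔT = 5.90×10⁻³ / 1.456554×10⁻⁵ = 405.066 K
T = 13.4 + 405.066 = 418.466 °C

T = 418.5 °C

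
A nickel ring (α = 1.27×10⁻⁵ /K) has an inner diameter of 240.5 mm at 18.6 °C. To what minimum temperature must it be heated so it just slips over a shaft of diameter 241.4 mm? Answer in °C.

Required Δd = 241.4 − 240.5 = 0.9 mm
Δd = αd₀ΔT ⇒ ΔT = Δd/(αd₀) = 0.9 / (1.27×10⁻⁵ × 240.5) = 294.66 K
T_min = 18.6 + 294.66 = 313.26 °C

T = 313 °C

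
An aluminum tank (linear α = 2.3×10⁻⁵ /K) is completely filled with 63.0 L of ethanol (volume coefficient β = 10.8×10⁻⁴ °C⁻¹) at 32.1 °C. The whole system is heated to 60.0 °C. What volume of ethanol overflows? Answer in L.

The tank also expands: β_container ≈ 3α = 6.9×10⁻⁵ /K
Net overflow = V₀(β_liq − 3α_cont)ΔT
β − 3α = 1.08×10⁻³ − 6.9×10⁻⁵ = 1.011×10⁻³ /K; ΔT = 27.9 K
ΔV = 63.0 × 1.011×10⁻³ × 27.9 = 1.78 L

1.78 L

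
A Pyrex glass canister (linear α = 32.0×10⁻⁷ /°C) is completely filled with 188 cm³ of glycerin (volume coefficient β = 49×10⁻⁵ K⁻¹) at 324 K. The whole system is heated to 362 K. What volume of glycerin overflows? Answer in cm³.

The canister also expands: β_container ≈ 3α = 9.6×10⁻⁶ /K
Net overflow = V₀(β_liq − 3α_cont)ΔT
β − 3α = 4.90×10⁻⁴ − 9.6×10⁻⁶ = 4.804×10⁻⁴ /K; ΔT = 38 K
ΔV = 188 × 4.804×10⁻⁴ × 38 = 3.43 cm³

3.43 cm³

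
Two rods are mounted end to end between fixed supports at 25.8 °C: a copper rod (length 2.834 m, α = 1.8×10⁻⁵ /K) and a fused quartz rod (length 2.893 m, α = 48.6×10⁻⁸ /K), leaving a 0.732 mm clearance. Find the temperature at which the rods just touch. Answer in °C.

T = 39.8 °C

α₁L₁ = 5.1012×10⁻⁵ m/K, α₂L₂ = 1.405998×10⁻⁶ m/K → total 5.2417998×10⁻⁵ m/K
ΔT = g/(α₁L₁+α₂L₂) = 7.32×10⁻⁴ / 5.2417998×10⁻⁵ = 13.965 K
T = 25.8 + 13.965 = 39.765 °C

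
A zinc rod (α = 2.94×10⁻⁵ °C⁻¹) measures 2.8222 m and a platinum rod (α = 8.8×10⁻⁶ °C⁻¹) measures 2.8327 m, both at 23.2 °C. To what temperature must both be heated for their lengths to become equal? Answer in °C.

L₁(1 + α₁ΔT) = L₂(1 + α₂ΔT) ⇒ ΔT = (L₂ − L₁)/(α₁L₁ − α₂L₂)
L₂ − L₁ = 2.8327 − 2.8222 = 1.05×10⁻² m
α₁L₁ − α₂L₂ = 2.94×10⁻⁵×2.8222 − 8.8×10⁻⁶×2.8327 = 5.804492×10⁻⁵ m/K
ΔT = 1.05×10⁻² / 5.804492×10⁻⁵ = 180.894 K
T = 23.2 + 180.894 = 204.094 °C

T = 204.1 °C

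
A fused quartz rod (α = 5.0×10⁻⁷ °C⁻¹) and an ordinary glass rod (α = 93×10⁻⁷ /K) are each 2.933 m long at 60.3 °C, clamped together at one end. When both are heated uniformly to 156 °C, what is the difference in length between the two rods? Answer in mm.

2.47 mm

ΔT = 95.7 K
fused quartz: ΔL = 5.0×10⁻⁷ × 2.933 m × 95.7 = 1.4034×10⁻⁴ m = 0.14034 mm
ordinary glass: ΔL = 93×10⁻⁷ × 2.933 m × 95.7 = 2.6104×10⁻³ m = 2.6104 mm
difference = 2.6104 − 0.14034 = 2.47006 mm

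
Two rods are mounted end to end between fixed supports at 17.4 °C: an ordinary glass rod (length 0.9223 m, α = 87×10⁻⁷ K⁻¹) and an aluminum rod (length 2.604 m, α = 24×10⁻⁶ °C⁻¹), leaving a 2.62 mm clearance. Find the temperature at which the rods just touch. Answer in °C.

T = 54.6 °C

Gap closes when ΔL₁ + ΔL₂ = 2.62 mm = 2.62×10⁻³ m
(α₁L₁ + α₂L₂)ΔT = g
α₁L₁ + α₂L₂ = 87×10⁻⁷×0.9223 + 24×10⁻⁶×2.604 = 7.052001×10⁻⁵ m/K
ΔT = 2.62×10⁻³ / 7.052001×10⁻⁵ = 37.153 K
T = 17.4 + 37.153 = 54.553 °C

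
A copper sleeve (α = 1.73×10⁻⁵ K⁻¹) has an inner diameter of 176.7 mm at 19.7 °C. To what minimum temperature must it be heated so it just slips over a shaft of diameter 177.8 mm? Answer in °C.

Required Δd = 177.8 − 176.7 = 1.1 mm
Δd = αd₀ΔT ⇒ ΔT = Δd/(αd₀) = 1.1 / (1.73×10⁻⁵ × 176.7) = 359.84 K
T_min = 19.7 + 359.84 = 379.54 °C

T = 380 °C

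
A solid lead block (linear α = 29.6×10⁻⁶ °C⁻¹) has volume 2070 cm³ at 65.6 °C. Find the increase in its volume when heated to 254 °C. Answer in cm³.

ΔV = 34.6 cm³

Isotropic solid: β ≈ 3α = 8.9×10⁻⁵ /K; ΔT = 188.4 K
ΔV = 3αV₀ΔT = 3(29.6×10⁻⁶)(2070)(188.4) = 34.6 cm³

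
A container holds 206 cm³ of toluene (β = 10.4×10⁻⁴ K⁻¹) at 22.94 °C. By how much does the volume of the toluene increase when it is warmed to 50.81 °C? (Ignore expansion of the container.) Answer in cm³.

ΔV = 5.97 cm³

|ΔT| = |50.81 − 22.94| = 27.87 K
ΔV = βV₀ΔT = (10.4×10⁻⁴)(206)(27.87) = 5.97 cm³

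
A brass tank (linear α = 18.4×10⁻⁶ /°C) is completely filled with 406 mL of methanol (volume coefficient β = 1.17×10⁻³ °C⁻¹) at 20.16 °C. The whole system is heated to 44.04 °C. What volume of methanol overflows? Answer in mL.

The tank also expands: β_container ≈ 3α = 5.52×10⁻⁵ /K
Net overflow = V₀(β_liq − 3α_cont)ΔT
β − 3α = 1.17×10⁻³ − 5.52×10⁻⁵ = 1.1148×10⁻³ /K; ΔT = 23.88 K
ΔV = 406 × 1.1148×10⁻³ × 23.88 = 10.8 mL

10.8 mL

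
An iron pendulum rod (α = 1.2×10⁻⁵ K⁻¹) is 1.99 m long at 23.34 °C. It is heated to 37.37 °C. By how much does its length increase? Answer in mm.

|ΔT| = |37.37 − 23.34| = 14.03 K
ΔL = αL₀ΔT = (1.2×10⁻⁵)(1.99)(14.03) = 3.35×10⁻⁴ m

ΔL = 0.335 mm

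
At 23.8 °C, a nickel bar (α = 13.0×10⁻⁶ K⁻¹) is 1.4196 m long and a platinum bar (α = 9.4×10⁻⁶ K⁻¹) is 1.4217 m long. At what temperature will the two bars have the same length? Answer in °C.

T = 436.3 °C

L₁(1 + α₁ΔT) = L₂(1 + α₂ΔT) ⇒ ΔT = (L₂ − L₁)/(α₁L₁ − α₂L₂)
L₂ − L₁ = 1.4217 − 1.4196 = 2.10×10⁻³ m
α₁L₁ − α₂L₂ = 13.0×10⁻⁶×1.4196 − 9.4×10⁻⁶×1.4217 = 5.09082×10⁻⁶ m/K
ΔT = 2.10×10⁻³ / 5.09082×10⁻⁶ = 412.507 K
T = 23.8 + 412.507 = 436.307 °C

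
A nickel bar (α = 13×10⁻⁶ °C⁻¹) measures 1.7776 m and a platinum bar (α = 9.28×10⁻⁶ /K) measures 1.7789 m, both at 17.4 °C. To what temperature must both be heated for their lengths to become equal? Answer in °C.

L₁(1 + α₁ΔT) = L₂(1 + α₂ΔT) ⇒ ΔT = (L₂ − L₁)/(α₁L₁ − α₂L₂)
L₂ − L₁ = 1.7789 − 1.7776 = 1.30×10⁻³ m
α₁L₁ − α₂L₂ = 13×10⁻⁶×1.7776 − 9.28×10⁻⁶×1.7789 = 6.600608×10⁻⁶ m/K
ΔT = 1.30×10⁻³ / 6.600608×10⁻⁶ = 196.952 K
T = 17.4 + 196.952 = 214.352 °C

T = 214.4 °C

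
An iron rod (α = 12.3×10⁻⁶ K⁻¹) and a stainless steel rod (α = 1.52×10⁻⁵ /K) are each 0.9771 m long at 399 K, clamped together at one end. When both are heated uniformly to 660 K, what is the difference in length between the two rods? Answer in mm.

0.740 mm

ΔT = 261 K
iron: ΔL = 12.3×10⁻⁶ × 0.9771 m × 261 = 3.1368×10⁻³ m = 3.1368 mm
stainless steel: ΔL = 1.52×10⁻⁵ × 0.9771 m × 261 = 3.8764×10⁻³ m = 3.8764 mm
difference = 3.8764 − 3.1368 = 0.7396 mm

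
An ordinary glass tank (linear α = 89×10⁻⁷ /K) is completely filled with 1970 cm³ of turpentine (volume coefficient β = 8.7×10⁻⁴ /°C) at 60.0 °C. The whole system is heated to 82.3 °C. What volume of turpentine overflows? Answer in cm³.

The tank also expands: β_container ≈ 3α = 2.67×10⁻⁵ /K
Net overflow = V₀(β_liq − 3α_cont)ΔT
β − 3α = 8.70×10⁻⁴ − 2.67×10⁻⁵ = 8.433×10⁻⁴ /K; ΔT = 22.3 K
ΔV = 1970 × 8.433×10⁻⁴ × 22.3 = 37.0 cm³

37.0 cm³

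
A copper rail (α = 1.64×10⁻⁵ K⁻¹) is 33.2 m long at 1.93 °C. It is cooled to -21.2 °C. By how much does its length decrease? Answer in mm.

ΔL = 12.6 mm

|ΔT| = |-21.2 − 1.93| = 23.13 K
ΔL = αL₀ΔT = (1.64×10⁻⁵)(33.2)(23.13) = 1.26×10⁻² m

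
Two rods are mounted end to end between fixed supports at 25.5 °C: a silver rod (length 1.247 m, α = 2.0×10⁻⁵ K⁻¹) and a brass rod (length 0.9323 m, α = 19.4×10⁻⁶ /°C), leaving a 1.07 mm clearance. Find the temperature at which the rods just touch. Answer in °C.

α₁L₁ = 2.494×10⁻⁵ m/K, α₂L₂ = 1.808662×10⁻⁵ m/K → total 4.302662×10⁻⁵ m/K
ΔT = g/(α₁L₁+α₂L₂) = 1.07×10⁻³ / 4.302662×10⁻⁵ = 24.868 K
T = 25.5 + 24.868 = 50.368 °C

T = 50.4 °C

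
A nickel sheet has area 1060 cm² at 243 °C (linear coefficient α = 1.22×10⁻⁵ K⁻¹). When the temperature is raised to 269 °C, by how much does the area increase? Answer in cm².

Area coefficient ≈ 2α; |ΔT| = 26 K
ΔA = 2αA₀ΔT = 2(1.22×10⁻⁵)(1060)(26) = 0.672 cm²

ΔA = 0.672 cm²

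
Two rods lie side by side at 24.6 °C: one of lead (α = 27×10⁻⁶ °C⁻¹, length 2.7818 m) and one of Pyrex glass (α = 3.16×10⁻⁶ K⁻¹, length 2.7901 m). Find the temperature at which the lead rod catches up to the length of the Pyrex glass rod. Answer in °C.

L₁(1 + α₁ΔT) = L₂(1 + α₂ΔT) ⇒ ΔT = (L₂ − L₁)/(α₁L₁ − α₂L₂)
L₂ − L₁ = 2.7901 − 2.7818 = 8.30×10⁻³ m
α₁L₁ − α₂L₂ = 27×10⁻⁶×2.7818 − 3.16×10⁻⁶×2.7901 = 6.6291884×10⁻⁵ m/K
ΔT = 8.30×10⁻³ / 6.6291884×10⁻⁵ = 125.204 K
T = 24.6 + 125.204 = 149.804 °C

T = 149.8 °C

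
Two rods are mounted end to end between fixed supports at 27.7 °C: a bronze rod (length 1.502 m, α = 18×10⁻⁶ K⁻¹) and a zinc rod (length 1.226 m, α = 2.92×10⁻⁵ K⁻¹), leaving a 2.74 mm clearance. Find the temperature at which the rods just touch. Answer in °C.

α₁L₁ = 2.7036×10⁻⁵ m/K, α₂L₂ = 3.57992×10⁻⁵ m/K → total 6.28352×10⁻⁵ m/K
ΔT = g/(α₁L₁+α₂L₂) = 2.74×10⁻³ / 6.28352×10⁻⁵ = 43.606 K
T = 27.7 + 43.606 = 71.306 °C

T = 71.3 °C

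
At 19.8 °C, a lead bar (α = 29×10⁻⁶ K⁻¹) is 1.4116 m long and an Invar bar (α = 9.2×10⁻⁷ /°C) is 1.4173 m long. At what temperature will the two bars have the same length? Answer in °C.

T = 163.6 °C

L₁(1 + α₁ΔT) = L₂(1 + α₂ΔT) ⇒ ΔT = (L₂ − L₁)/(α₁L₁ − α₂L₂)
L₂ − L₁ = 1.4173 − 1.4116 = 5.70×10⁻³ m
α₁L₁ − α₂L₂ = 29×10⁻⁶×1.4116 − 9.2×10⁻⁷×1.4173 = 3.9632484×10⁻⁵ m/K
ΔT = 5.70×10⁻³ / 3.9632484×10⁻⁵ = 143.821 K
T = 19.8 + 143.821 = 163.621 °C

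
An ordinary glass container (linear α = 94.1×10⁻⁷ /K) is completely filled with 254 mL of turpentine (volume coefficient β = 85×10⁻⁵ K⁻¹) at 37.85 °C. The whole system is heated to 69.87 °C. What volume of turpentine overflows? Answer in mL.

The container also expands: β_container ≈ 3α = 2.823×10⁻⁵ /K
Net overflow = V₀(β_liq − 3α_cont)ΔT
β − 3α = 8.50×10⁻⁴ − 2.823×10⁻⁵ = 8.2177×10⁻⁴ /K; ΔT = 32.02 K
ΔV = 254 × 8.2177×10⁻⁴ × 32.02 = 6.68 mL

6.68 mL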